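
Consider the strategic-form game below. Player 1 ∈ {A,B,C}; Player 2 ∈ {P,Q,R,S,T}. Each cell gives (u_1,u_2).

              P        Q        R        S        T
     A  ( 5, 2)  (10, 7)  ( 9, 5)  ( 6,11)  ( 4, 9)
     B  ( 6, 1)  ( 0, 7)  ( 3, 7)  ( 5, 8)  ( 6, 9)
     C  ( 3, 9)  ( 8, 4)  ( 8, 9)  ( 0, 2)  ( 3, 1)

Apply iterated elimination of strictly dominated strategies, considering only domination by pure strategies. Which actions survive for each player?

P1 drop C (A beats it: P:5>3 Q:10>8 R:9>8 S:6>0 T:4>3)
P2 drop P (Q beats it: A:7>2 B:7>1)
P2 drop Q (S beats it: A:11>7 B:8>7)
P2 drop R (S beats it: A:11>5 B:8>7)
P1→{A,B} P2→{S,T}

Survivors P1:{A,B} P2:{S,T}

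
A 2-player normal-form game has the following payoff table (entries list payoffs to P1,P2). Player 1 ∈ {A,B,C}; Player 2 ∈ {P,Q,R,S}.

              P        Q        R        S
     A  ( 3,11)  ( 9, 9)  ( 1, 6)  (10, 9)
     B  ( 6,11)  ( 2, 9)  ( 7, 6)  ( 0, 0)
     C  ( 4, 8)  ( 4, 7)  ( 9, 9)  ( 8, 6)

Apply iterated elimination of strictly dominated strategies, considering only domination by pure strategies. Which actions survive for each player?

P2 drop Q (P beats it: A:11>9 B:11>9 C:8>7)
P2 drop S (P beats it: A:11>9 B:11>0 C:8>6)
P1 drop A (B beats it: P:6>3 R:7>1)
P1→{B,C} P2→{P,R}

Remaining: P1:{B,C} P2:{P,R}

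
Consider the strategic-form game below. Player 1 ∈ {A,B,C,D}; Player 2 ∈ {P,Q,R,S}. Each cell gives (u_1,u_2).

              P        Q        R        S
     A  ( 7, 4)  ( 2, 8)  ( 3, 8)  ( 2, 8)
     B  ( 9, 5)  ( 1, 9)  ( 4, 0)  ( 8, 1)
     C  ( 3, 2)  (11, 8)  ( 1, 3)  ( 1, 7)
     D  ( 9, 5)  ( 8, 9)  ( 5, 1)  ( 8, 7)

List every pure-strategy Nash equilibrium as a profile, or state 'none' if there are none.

PSNE = {(C,Q)}

(A,P): not NE [P1→D gives 9>7; P2→S gives 8>4]
(A,Q): not NE [P1→C gives 11>2]
(A,R): not NE [P1→D gives 5>3]
(A,S): not NE [P1→D gives 8>2]
(B,P): not NE [P2→Q gives 9>5]
(B,Q): not NE [P1→C gives 11>1]
(B,R): not NE [P1→D gives 5>4; P2→Q gives 9>0]
(B,S): not NE [P2→Q gives 9>1]
(C,P): not NE [P1→D gives 9>3; P2→Q gives 8>2]
(C,Q): NE
(C,R): not NE [P1→D gives 5>1; P2→Q gives 8>3]
(C,S): not NE [P1→D gives 8>1; P2→Q gives 8>7]
(D,P): not NE [P2→Q gives 9>5]
(D,Q): not NE [P1→C gives 11>8]
(D,R): not NE [P2→Q gives 9>1]
(D,S): not NE [P2→Q gives 9>7]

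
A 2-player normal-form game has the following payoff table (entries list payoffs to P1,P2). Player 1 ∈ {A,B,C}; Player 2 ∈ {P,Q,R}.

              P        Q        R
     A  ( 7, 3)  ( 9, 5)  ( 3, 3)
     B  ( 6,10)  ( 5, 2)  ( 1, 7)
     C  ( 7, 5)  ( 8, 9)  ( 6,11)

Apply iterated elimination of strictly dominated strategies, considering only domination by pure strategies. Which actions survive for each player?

P1 drop B (A beats it: P:7>6 Q:9>5 R:3>1)
P2 drop P (Q beats it: A:5>3 C:9>5)
P1→{A,C} P2→{Q,R}

Survivors P1:{A,C} P2:{Q,R}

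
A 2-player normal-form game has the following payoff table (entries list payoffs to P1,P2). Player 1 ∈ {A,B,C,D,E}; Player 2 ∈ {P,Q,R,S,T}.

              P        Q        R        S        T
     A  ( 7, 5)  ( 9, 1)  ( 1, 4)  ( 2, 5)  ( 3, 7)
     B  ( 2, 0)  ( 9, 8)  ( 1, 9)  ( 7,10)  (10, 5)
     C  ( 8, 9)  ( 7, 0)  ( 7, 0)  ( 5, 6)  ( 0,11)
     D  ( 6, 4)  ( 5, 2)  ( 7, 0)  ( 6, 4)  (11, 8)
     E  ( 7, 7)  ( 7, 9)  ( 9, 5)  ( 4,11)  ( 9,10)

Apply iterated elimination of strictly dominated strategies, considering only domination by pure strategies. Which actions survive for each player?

Survivors P1:{B,D} P2:{S,T}

P2 drop P (T beats it: A:7>5 B:5>0 C:11>9 D:8>4 E:10>7)
P2 drop Q (S beats it: A:5>1 B:10>8 C:6>0 D:4>2 E:11>9)
P1 drop A (D beats it: R:7>1 S:6>2 T:11>3)
P2 drop R (S beats it: B:10>9 C:6>0 D:4>0 E:11>5)
P1 drop C (B beats it: S:7>5 T:10>0)
P1 drop E (B beats it: S:7>4 T:10>9)
P1→{B,D} P2→{S,T}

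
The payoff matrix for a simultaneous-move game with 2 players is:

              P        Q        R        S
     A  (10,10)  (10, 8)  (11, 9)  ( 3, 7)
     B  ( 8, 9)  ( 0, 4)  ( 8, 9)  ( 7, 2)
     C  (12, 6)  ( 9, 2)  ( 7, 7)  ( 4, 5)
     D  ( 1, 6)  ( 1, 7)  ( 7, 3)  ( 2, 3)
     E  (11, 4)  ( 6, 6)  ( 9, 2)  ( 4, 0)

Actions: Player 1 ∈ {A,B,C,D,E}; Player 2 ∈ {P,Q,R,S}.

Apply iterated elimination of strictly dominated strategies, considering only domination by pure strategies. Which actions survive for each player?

Survivors P1:{A,C,E} P2:{P,Q,R}

P1 drop D (A beats it: P:10>1 Q:10>1 R:11>7 S:3>2)
P2 drop S (P beats it: A:10>7 B:9>2 C:6>5 E:4>0)
P1 drop B (A beats it: P:10>8 Q:10>0 R:11>8)
P1→{A,C,E} P2→{P,Q,R}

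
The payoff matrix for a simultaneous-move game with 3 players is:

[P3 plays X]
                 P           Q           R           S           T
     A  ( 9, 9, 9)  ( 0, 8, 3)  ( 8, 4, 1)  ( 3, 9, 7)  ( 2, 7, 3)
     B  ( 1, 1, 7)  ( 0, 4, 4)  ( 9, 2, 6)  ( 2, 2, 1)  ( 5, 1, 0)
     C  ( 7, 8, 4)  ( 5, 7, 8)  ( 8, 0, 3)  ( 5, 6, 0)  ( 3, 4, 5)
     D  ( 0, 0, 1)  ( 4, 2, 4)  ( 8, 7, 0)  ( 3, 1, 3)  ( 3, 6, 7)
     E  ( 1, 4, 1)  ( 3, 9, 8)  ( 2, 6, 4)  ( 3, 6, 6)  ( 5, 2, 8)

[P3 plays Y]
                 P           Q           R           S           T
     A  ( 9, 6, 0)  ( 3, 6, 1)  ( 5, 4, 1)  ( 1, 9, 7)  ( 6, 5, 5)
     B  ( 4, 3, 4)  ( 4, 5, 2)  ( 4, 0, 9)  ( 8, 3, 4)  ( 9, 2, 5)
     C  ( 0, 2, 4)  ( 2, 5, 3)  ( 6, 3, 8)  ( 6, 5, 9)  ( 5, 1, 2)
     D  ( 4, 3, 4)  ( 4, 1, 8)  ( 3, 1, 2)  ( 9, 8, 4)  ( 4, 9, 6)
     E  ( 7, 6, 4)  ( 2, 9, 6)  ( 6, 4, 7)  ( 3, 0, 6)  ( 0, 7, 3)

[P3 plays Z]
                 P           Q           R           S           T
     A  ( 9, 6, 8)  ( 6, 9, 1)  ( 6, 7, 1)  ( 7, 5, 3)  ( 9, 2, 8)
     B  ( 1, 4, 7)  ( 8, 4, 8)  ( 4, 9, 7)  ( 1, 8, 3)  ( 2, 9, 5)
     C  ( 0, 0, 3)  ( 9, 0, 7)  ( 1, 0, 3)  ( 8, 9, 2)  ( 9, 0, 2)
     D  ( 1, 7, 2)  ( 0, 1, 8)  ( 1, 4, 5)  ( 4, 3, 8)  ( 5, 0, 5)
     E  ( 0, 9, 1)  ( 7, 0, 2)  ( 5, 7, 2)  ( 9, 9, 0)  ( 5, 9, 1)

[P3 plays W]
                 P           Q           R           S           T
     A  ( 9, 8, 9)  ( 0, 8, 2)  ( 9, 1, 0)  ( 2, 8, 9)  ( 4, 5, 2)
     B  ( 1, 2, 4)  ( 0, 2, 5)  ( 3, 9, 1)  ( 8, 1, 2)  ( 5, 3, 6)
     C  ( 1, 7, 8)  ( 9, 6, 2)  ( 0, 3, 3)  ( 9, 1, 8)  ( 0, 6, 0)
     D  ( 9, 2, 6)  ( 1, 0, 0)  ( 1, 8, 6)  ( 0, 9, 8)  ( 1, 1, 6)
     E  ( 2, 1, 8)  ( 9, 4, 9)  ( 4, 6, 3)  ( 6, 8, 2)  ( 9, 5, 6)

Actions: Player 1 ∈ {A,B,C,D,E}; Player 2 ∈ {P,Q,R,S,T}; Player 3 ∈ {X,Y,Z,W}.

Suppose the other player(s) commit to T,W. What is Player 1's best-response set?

u_1(A vs T,W) = 4
u_1(B vs T,W) = 5
u_1(C vs T,W) = 0
u_1(D vs T,W) = 1
u_1(E vs T,W) = 9
max payoff 9 at {E}

BR_1 = {E}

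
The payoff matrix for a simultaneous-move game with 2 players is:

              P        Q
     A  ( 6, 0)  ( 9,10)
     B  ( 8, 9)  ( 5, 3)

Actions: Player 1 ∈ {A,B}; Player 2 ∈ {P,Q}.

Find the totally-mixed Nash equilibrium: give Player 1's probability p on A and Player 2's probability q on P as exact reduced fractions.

(p,q) = (3/8, 2/3)

P1 indiff ⇒ q·6+(1-q)·9 = q·8+(1-q)·5 ⇒ q(-2) = (1-q)(-4) ⇒ q = 2/3
P2 indiff ⇒ p·0+(1-p)·9 = p·10+(1-p)·3 ⇒ p(-10) = (1-p)(-6) ⇒ p = 3/8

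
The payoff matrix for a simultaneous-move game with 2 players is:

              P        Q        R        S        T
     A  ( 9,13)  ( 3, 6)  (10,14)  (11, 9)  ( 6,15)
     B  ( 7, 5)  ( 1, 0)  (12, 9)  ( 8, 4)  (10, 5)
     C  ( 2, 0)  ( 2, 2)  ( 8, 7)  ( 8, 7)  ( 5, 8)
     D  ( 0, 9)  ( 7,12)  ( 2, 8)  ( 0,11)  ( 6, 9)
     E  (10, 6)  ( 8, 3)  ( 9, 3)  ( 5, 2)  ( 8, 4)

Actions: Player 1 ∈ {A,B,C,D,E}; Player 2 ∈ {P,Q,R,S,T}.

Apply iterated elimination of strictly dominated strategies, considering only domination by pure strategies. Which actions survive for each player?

P1 drop C (A beats it: P:9>2 Q:3>2 R:10>8 S:11>8 T:6>5)
P1 drop D (E beats it: P:10>0 Q:8>7 R:9>2 S:5>0 T:8>6)
P2 drop Q (P beats it: A:13>6 B:5>0 E:6>3)
P2 drop S (P beats it: A:13>9 B:5>4 E:6>2)
P1→{A,B,E} P2→{P,R,T}

IESDS → P1:{A,B,E} P2:{P,R,T}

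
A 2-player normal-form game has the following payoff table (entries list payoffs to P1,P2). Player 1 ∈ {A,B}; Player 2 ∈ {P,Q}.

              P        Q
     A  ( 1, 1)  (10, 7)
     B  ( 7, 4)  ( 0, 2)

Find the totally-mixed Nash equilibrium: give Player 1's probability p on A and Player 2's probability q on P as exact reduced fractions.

P1 mixes 1/4 on A; P2 mixes 5/8 on P

P1 indiff ⇒ q·1+(1-q)·10 = q·7+(1-q)·0 ⇒ q(-6) = (1-q)(-10) ⇒ q = 5/8
P2 indiff ⇒ p·1+(1-p)·4 = p·7+(1-p)·2 ⇒ p(-6) = (1-p)(-2) ⇒ p = 1/4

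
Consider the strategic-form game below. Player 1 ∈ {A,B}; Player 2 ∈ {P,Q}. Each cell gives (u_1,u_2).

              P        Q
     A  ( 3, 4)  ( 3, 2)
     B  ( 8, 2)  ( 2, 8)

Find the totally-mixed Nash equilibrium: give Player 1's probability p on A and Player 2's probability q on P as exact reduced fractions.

P1 mixes 3/4 on A; P2 mixes 1/6 on P

P1 indiff ⇒ q·3+(1-q)·3 = q·8+(1-q)·2 ⇒ q(-5) = (1-q)(-1) ⇒ q = 1/6
P2 indiff ⇒ p·4+(1-p)·2 = p·2+(1-p)·8 ⇒ p(2) = (1-p)(6) ⇒ p = 3/4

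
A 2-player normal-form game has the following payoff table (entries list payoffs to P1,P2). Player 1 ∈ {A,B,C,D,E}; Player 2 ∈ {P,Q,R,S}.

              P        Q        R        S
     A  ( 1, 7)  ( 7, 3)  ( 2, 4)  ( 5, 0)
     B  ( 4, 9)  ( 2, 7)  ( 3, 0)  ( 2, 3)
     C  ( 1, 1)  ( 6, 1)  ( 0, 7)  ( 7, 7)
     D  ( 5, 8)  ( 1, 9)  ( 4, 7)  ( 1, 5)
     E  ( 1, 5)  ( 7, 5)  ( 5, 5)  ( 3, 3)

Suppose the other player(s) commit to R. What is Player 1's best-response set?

BR_1 = {E}

u_1(A vs R) = 2
u_1(B vs R) = 3
u_1(C vs R) = 0
u_1(D vs R) = 4
u_1(E vs R) = 5
max payoff 5 at {E}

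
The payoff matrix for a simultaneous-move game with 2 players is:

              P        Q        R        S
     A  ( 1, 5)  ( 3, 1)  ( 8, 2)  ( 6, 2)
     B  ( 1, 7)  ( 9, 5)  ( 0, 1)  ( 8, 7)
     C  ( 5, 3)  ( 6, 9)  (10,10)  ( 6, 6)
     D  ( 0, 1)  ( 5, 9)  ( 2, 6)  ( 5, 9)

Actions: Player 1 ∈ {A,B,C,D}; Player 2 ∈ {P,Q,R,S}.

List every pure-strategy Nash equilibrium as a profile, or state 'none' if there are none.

Nash profiles: (B,S), (C,R)

(A,P): not NE [P1→C gives 5>1]
(A,Q): not NE [P1→B gives 9>3; P2→P gives 5>1]
(A,R): not NE [P1→C gives 10>8; P2→P gives 5>2]
(A,S): not NE [P1→B gives 8>6; P2→P gives 5>2]
(B,P): not NE [P1→C gives 5>1]
(B,Q): not NE [P2→S gives 7>5]
(B,R): not NE [P1→C gives 10>0; P2→S gives 7>1]
(B,S): NE
(C,P): not NE [P2→R gives 10>3]
(C,Q): not NE [P1→B gives 9>6; P2→R gives 10>9]
(C,R): NE
(C,S): not NE [P1→B gives 8>6; P2→R gives 10>6]
(D,P): not NE [P1→C gives 5>0; P2→S gives 9>1]
(D,Q): not NE [P1→B gives 9>5]
(D,R): not NE [P1→C gives 10>2; P2→S gives 9>6]
(D,S): not NE [P1→B gives 8>5]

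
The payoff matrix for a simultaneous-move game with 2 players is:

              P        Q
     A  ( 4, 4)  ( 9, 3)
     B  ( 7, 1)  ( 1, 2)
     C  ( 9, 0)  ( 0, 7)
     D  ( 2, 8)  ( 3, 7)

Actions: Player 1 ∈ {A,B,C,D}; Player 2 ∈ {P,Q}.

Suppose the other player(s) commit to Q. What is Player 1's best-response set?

u_1(A vs Q) = 9
u_1(B vs Q) = 1
u_1(C vs Q) = 0
u_1(D vs Q) = 3
max payoff 9 at {A}

argmax u_1 = {A}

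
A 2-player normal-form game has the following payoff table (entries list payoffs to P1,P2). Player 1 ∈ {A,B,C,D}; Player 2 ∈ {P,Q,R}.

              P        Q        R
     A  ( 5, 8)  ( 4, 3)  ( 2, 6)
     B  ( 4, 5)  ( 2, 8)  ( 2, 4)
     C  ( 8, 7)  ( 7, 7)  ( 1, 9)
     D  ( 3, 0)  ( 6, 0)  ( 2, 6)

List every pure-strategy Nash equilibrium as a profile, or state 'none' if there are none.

PSNE = {(D,R)}

(A,P): not NE [P1→C gives 8>5]
(A,Q): not NE [P1→C gives 7>4; P2→P gives 8>3]
(A,R): not NE [P2→P gives 8>6]
(B,P): not NE [P1→C gives 8>4; P2→Q gives 8>5]
(B,Q): not NE [P1→C gives 7>2]
(B,R): not NE [P2→Q gives 8>4]
(C,P): not NE [P2→R gives 9>7]
(C,Q): not NE [P2→R gives 9>7]
(C,R): not NE [P1→D gives 2>1]
(D,P): not NE [P1→C gives 8>3; P2→R gives 6>0]
(D,Q): not NE [P1→C gives 7>6; P2→R gives 6>0]
(D,R): NE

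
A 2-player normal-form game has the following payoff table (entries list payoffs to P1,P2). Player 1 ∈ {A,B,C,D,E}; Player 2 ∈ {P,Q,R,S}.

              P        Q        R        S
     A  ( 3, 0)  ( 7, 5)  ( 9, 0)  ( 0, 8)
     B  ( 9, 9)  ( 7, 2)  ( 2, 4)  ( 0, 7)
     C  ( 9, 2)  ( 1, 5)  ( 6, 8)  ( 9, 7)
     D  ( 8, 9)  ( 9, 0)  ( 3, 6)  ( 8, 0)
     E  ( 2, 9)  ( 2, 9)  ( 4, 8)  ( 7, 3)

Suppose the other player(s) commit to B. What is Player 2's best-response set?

BR_2 = {P}

u_2(P vs B) = 9
u_2(Q vs B) = 2
u_2(R vs B) = 4
u_2(S vs B) = 7
max payoff 9 at {P}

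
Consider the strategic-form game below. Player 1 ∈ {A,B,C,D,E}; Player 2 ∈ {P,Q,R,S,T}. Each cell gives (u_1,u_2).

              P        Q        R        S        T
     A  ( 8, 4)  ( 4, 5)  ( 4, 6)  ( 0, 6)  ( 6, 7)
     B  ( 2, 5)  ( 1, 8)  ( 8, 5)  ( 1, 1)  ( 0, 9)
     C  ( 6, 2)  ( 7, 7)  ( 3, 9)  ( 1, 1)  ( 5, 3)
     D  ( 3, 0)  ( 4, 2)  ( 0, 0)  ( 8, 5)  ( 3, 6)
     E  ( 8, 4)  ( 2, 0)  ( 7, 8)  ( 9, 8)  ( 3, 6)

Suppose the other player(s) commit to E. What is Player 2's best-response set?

u_2(P vs E) = 4
u_2(Q vs E) = 0
u_2(R vs E) = 8
u_2(S vs E) = 8
u_2(T vs E) = 6
max payoff 8 at {R,S}

argmax u_2 = {R,S}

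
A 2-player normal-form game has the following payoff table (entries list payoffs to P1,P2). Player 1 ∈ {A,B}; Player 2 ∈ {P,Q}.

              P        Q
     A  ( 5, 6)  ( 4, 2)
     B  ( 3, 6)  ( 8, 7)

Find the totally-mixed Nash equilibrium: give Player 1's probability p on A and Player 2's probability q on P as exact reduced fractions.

P1 indiff ⇒ q·5+(1-q)·4 = q·3+(1-q)·8 ⇒ q(2) = (1-q)(4) ⇒ q = 2/3
P2 indiff ⇒ p·6+(1-p)·6 = p·2+(1-p)·7 ⇒ p(4) = (1-p)(1) ⇒ p = 1/5

(p,q) = (1/5, 2/3)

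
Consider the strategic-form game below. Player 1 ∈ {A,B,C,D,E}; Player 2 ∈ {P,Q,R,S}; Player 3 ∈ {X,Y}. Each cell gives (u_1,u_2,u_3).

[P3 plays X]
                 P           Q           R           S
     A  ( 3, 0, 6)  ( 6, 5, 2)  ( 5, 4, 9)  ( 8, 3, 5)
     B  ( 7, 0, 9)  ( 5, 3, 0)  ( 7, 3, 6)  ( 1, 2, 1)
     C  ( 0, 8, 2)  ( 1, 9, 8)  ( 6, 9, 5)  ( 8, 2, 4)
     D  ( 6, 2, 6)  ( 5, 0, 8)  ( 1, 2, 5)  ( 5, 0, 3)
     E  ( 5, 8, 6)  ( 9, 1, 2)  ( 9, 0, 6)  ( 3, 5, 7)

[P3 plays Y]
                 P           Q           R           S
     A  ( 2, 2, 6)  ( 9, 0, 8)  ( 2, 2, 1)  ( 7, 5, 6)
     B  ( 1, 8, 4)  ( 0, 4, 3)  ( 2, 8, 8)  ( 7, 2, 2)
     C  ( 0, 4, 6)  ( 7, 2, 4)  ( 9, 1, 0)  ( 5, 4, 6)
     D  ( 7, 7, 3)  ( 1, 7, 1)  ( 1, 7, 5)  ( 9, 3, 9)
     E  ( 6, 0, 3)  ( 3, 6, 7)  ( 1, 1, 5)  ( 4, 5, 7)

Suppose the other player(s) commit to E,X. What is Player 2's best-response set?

P2 best: {P}

u_2(P vs E,X) = 8
u_2(Q vs E,X) = 1
u_2(R vs E,X) = 0
u_2(S vs E,X) = 5
max payoff 8 at {P}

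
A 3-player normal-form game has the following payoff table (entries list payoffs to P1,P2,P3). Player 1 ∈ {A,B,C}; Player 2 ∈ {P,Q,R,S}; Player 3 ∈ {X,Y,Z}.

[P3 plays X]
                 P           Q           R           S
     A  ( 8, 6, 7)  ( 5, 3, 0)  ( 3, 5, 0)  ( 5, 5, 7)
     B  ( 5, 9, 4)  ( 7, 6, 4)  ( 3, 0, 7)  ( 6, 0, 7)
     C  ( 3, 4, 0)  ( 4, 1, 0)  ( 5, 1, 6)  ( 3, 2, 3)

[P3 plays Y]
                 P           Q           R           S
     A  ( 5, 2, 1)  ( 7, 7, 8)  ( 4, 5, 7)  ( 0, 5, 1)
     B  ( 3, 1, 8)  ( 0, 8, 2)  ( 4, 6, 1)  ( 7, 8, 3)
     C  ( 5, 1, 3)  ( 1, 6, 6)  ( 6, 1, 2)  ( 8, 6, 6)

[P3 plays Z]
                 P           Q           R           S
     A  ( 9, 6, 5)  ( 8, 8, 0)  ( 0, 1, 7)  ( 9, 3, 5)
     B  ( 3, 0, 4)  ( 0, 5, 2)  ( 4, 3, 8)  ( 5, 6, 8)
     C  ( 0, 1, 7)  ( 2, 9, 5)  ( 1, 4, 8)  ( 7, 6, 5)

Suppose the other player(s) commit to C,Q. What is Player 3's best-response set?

u_3(X vs C,Q) = 0
u_3(Y vs C,Q) = 6
u_3(Z vs C,Q) = 5
max payoff 6 at {Y}

P3 best: {Y}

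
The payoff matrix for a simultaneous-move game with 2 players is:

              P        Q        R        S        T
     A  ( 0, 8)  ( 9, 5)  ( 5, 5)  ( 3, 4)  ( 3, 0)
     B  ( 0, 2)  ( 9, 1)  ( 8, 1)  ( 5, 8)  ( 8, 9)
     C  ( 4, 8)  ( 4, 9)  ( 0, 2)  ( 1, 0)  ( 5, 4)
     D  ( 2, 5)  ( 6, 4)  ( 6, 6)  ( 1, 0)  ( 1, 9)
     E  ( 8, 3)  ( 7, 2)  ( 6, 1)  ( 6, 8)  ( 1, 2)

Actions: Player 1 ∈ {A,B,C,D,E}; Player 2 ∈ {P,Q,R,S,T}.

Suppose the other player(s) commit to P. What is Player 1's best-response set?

P1 best: {E}

u_1(A vs P) = 0
u_1(B vs P) = 0
u_1(C vs P) = 4
u_1(D vs P) = 2
u_1(E vs P) = 8
max payoff 8 at {E}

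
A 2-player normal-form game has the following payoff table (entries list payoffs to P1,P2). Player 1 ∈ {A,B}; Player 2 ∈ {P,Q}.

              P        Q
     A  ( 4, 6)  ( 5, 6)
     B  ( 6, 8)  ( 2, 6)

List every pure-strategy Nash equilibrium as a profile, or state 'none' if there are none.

PSNE = {(A,Q), (B,P)}

(A,P): not NE [P1→B gives 6>4]
(A,Q): NE
(B,P): NE
(B,Q): not NE [P1→A gives 5>2; P2→P gives 8>6]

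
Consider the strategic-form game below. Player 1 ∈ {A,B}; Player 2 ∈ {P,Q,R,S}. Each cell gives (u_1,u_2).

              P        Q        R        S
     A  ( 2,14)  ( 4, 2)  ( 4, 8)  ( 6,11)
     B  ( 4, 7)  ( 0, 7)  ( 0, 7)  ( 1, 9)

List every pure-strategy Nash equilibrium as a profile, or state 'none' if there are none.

No pure NE.

(A,P): not NE [P1→B gives 4>2]
(A,Q): not NE [P2→P gives 14>2]
(A,R): not NE [P2→P gives 14>8]
(A,S): not NE [P2→P gives 14>11]
(B,P): not NE [P2→S gives 9>7]
(B,Q): not NE [P1→A gives 4>0; P2→S gives 9>7]
(B,R): not NE [P1→A gives 4>0; P2→S gives 9>7]
(B,S): not NE [P1→A gives 6>1]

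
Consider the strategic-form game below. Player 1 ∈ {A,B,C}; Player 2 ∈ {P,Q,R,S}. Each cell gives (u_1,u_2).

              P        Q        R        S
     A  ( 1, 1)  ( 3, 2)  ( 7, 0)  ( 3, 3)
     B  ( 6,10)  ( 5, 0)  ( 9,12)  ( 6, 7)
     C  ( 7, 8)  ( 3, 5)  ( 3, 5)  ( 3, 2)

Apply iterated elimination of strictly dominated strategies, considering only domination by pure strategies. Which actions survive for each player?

IESDS → P1:{B,C} P2:{P,R}

P1 drop A (B beats it: P:6>1 Q:5>3 R:9>7 S:6>3)
P2 drop Q (P beats it: B:10>0 C:8>5)
P2 drop S (P beats it: B:10>7 C:8>2)
P1→{B,C} P2→{P,R}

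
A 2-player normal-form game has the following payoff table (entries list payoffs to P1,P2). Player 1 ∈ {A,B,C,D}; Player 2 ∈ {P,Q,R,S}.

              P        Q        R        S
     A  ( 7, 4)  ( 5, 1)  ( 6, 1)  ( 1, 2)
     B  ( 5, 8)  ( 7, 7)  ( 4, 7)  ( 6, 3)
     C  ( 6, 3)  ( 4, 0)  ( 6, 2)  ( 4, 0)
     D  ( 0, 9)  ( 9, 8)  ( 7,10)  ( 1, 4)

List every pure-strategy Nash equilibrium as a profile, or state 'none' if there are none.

Nash profiles: (A,P), (D,R)

(A,P): NE
(A,Q): not NE [P1→D gives 9>5; P2→P gives 4>1]
(A,R): not NE [P1→D gives 7>6; P2→P gives 4>1]
(A,S): not NE [P1→B gives 6>1; P2→P gives 4>2]
(B,P): not NE [P1→A gives 7>5]
(B,Q): not NE [P1→D gives 9>7; P2→P gives 8>7]
(B,R): not NE [P1→D gives 7>4; P2→P gives 8>7]
(B,S): not NE [P2→P gives 8>3]
(C,P): not NE [P1→A gives 7>6]
(C,Q): not NE [P1→D gives 9>4; P2→P gives 3>0]
(C,R): not NE [P1→D gives 7>6; P2→P gives 3>2]
(C,S): not NE [P1→B gives 6>4; P2→P gives 3>0]
(D,P): not NE [P1→A gives 7>0; P2→R gives 10>9]
(D,Q): not NE [P2→R gives 10>8]
(D,R): NE
(D,S): not NE [P1→B gives 6>1; P2→R gives 10>4]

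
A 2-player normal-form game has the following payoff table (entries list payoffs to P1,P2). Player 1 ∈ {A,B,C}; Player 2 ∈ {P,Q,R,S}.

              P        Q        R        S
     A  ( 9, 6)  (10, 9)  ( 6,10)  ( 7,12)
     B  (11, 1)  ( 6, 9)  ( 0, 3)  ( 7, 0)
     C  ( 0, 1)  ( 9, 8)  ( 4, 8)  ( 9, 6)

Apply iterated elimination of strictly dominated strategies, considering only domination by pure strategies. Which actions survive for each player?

P2 drop P (Q beats it: A:9>6 B:9>1 C:8>1)
P1 drop B (C beats it: Q:9>6 R:4>0 S:9>7)
P1→{A,C} P2→{Q,R,S}

IESDS → P1:{A,C} P2:{Q,R,S}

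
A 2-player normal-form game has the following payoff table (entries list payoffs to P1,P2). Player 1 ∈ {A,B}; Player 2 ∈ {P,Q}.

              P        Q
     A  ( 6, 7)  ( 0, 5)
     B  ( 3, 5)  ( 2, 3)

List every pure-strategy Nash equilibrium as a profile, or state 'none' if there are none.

(A,P): NE
(A,Q): not NE [P1→B gives 2>0; P2→P gives 7>5]
(B,P): not NE [P1→A gives 6>3]
(B,Q): not NE [P2→P gives 5>3]

PSNE = {(A,P)}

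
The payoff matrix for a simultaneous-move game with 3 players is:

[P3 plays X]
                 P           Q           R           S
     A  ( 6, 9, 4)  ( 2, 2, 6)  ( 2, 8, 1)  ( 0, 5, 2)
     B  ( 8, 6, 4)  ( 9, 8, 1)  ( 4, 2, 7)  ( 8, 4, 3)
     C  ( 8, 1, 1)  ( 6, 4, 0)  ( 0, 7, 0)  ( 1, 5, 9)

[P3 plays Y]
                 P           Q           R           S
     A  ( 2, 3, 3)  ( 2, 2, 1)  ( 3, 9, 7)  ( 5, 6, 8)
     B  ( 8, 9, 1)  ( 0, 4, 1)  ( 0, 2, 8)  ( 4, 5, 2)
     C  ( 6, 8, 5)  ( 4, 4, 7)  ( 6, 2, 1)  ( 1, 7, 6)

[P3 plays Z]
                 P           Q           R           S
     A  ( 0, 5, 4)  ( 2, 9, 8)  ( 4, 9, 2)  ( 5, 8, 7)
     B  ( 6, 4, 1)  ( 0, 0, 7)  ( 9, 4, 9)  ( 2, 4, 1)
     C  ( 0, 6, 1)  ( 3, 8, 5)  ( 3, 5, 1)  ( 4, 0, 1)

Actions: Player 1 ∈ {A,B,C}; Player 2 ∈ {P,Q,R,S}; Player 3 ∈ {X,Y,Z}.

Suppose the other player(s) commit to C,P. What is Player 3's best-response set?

u_3(X vs C,P) = 1
u_3(Y vs C,P) = 5
u_3(Z vs C,P) = 1
max payoff 5 at {Y}

P3 best: {Y}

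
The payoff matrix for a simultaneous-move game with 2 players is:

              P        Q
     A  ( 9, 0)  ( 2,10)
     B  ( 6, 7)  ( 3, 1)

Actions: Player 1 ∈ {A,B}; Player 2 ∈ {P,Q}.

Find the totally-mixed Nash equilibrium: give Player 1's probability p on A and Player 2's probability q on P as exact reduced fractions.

(p,q) = (3/8, 1/4)

P1 indiff ⇒ q·9+(1-q)·2 = q·6+(1-q)·3 ⇒ q(3) = (1-q)(1) ⇒ q = 1/4
P2 indiff ⇒ p·0+(1-p)·7 = p·10+(1-p)·1 ⇒ p(-10) = (1-p)(-6) ⇒ p = 3/8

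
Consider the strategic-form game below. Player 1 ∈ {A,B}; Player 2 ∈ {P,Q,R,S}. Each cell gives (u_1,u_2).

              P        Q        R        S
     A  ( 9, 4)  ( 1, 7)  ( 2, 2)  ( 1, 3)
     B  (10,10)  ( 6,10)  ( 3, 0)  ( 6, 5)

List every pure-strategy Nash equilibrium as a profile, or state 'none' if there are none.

(A,P): not NE [P1→B gives 10>9; P2→Q gives 7>4]
(A,Q): not NE [P1→B gives 6>1]
(A,R): not NE [P1→B gives 3>2; P2→Q gives 7>2]
(A,S): not NE [P1→B gives 6>1; P2→Q gives 7>3]
(B,P): NE
(B,Q): NE
(B,R): not NE [P2→Q gives 10>0]
(B,S): not NE [P2→Q gives 10>5]

NE set: (B,P), (B,Q)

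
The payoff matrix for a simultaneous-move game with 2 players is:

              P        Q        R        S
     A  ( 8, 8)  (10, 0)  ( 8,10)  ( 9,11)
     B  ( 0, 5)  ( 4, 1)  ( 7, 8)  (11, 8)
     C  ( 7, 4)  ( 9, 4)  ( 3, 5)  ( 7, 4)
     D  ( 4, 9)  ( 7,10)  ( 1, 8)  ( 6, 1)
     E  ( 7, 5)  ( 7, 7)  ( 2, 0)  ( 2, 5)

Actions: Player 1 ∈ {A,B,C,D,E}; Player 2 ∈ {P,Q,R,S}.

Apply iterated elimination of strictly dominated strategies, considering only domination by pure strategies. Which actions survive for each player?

IESDS → P1:{A,B} P2:{R,S}

P1 drop C (A beats it: P:8>7 Q:10>9 R:8>3 S:9>7)
P1 drop D (A beats it: P:8>4 Q:10>7 R:8>1 S:9>6)
P1 drop E (A beats it: P:8>7 Q:10>7 R:8>2 S:9>2)
P2 drop P (R beats it: A:10>8 B:8>5)
P2 drop Q (R beats it: A:10>0 B:8>1)
P1→{A,B} P2→{R,S}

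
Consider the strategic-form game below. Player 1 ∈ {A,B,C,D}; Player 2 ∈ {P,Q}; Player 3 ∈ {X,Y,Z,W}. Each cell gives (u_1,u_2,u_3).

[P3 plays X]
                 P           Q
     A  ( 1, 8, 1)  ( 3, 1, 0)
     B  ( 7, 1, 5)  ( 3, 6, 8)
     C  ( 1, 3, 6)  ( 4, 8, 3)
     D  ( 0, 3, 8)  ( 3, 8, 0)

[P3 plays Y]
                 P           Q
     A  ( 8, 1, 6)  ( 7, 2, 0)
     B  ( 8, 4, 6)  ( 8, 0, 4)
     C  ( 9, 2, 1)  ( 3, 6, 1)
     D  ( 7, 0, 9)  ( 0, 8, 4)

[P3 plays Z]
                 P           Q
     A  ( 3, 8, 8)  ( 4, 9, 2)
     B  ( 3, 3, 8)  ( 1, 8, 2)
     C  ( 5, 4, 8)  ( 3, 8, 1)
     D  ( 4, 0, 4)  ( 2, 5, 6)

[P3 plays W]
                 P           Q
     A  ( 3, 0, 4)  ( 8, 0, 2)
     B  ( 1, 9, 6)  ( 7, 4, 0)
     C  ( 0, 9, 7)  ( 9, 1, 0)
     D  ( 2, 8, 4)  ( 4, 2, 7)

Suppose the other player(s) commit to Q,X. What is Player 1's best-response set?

P1 best: {C}

u_1(A vs Q,X) = 3
u_1(B vs Q,X) = 3
u_1(C vs Q,X) = 4
u_1(D vs Q,X) = 3
max payoff 4 at {C}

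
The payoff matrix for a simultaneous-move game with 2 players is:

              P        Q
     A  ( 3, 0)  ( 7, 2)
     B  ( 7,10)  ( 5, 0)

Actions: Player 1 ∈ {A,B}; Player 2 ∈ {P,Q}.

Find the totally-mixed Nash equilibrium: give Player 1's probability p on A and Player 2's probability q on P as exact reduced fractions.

P1 indiff ⇒ q·3+(1-q)·7 = q·7+(1-q)·5 ⇒ q(-4) = (1-q)(-2) ⇒ q = 1/3
P2 indiff ⇒ p·0+(1-p)·10 = p·2+(1-p)·0 ⇒ p(-2) = (1-p)(-10) ⇒ p = 5/6

P1 mixes 5/6 on A; P2 mixes 1/3 on P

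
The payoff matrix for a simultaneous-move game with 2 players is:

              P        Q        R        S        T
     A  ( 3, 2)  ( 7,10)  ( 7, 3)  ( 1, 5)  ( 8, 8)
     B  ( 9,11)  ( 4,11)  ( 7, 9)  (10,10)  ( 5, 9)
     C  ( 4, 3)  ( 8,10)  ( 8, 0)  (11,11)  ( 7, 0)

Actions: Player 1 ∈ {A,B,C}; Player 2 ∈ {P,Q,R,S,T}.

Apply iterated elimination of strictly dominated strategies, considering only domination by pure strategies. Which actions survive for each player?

P2 drop R (Q beats it: A:10>3 B:11>9 C:10>0)
P2 drop T (Q beats it: A:10>8 B:11>9 C:10>0)
P1 drop A (C beats it: P:4>3 Q:8>7 S:11>1)
P1→{B,C} P2→{P,Q,S}

IESDS → P1:{B,C} P2:{P,Q,S}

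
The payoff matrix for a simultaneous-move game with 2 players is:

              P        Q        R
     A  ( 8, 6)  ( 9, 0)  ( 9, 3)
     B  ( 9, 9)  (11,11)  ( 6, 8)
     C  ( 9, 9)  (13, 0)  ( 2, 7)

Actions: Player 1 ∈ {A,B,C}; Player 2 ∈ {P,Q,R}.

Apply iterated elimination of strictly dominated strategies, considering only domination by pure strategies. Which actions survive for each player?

P2 drop R (P beats it: A:6>3 B:9>8 C:9>7)
P1 drop A (B beats it: P:9>8 Q:11>9)
P1→{B,C} P2→{P,Q}

IESDS → P1:{B,C} P2:{P,Q}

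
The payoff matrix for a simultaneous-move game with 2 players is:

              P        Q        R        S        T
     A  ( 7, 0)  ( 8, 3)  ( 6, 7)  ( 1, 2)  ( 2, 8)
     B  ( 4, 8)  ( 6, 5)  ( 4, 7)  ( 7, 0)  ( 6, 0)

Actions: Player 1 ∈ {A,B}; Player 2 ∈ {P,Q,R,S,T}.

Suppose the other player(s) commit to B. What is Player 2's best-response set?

u_2(P vs B) = 8
u_2(Q vs B) = 5
u_2(R vs B) = 7
u_2(S vs B) = 0
u_2(T vs B) = 0
max payoff 8 at {P}

argmax u_2 = {P}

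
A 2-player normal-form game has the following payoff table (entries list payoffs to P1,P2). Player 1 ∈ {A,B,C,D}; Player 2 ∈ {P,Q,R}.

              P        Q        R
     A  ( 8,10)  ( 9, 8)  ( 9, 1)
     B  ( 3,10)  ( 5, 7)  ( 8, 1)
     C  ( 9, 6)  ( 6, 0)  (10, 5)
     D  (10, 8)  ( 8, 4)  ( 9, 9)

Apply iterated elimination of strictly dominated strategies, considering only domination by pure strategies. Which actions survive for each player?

Remaining: P1:{C,D} P2:{P,R}

P1 drop B (A beats it: P:8>3 Q:9>5 R:9>8)
P2 drop Q (P beats it: A:10>8 C:6>0 D:8>4)
P1 drop A (C beats it: P:9>8 R:10>9)
P1→{C,D} P2→{P,R}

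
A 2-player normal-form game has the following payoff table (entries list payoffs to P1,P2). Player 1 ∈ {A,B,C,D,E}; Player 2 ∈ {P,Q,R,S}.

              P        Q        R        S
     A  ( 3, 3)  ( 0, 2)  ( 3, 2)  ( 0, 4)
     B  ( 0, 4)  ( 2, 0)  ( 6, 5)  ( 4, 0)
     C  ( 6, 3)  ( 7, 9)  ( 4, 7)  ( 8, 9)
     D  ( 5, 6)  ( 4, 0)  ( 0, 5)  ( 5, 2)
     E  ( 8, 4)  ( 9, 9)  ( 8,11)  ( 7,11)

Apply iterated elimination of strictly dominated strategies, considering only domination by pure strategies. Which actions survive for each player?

Survivors P1:{C,E} P2:{Q,R,S}

P1 drop A (C beats it: P:6>3 Q:7>0 R:4>3 S:8>0)
P1 drop B (E beats it: P:8>0 Q:9>2 R:8>6 S:7>4)
P1 drop D (C beats it: P:6>5 Q:7>4 R:4>0 S:8>5)
P2 drop P (Q beats it: C:9>3 E:9>4)
P1→{C,E} P2→{Q,R,S}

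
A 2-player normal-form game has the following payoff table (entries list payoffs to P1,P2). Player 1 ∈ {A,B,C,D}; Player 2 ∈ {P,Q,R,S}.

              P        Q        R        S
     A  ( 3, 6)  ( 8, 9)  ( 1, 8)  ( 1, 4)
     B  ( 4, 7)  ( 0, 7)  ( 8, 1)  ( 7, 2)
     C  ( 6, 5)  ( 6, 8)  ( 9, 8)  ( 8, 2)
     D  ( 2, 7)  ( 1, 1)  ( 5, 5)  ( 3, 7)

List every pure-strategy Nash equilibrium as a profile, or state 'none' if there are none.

(A,P): not NE [P1→C gives 6>3; P2→Q gives 9>6]
(A,Q): NE
(A,R): not NE [P1→C gives 9>1; P2→Q gives 9>8]
(A,S): not NE [P1→C gives 8>1; P2→Q gives 9>4]
(B,P): not NE [P1→C gives 6>4]
(B,Q): not NE [P1→A gives 8>0]
(B,R): not NE [P1→C gives 9>8; P2→Q gives 7>1]
(B,S): not NE [P1→C gives 8>7; P2→Q gives 7>2]
(C,P): not NE [P2→R gives 8>5]
(C,Q): not NE [P1→A gives 8>6]
(C,R): NE
(C,S): not NE [P2→R gives 8>2]
(D,P): not NE [P1→C gives 6>2]
(D,Q): not NE [P1→A gives 8>1; P2→S gives 7>1]
(D,R): not NE [P1→C gives 9>5; P2→S gives 7>5]
(D,S): not NE [P1→C gives 8>3]

PSNE = {(A,Q), (C,R)}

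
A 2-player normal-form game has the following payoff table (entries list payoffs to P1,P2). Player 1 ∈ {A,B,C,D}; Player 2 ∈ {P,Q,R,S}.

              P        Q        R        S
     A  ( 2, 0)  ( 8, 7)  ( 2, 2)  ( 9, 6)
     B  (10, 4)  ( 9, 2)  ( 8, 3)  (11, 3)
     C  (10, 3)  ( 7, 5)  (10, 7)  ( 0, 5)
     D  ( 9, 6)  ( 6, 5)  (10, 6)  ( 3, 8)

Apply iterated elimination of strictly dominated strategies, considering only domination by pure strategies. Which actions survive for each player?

P1 drop A (B beats it: P:10>2 Q:9>8 R:8>2 S:11>9)
P2 drop Q (R beats it: B:3>2 C:7>5 D:6>5)
P1→{B,C,D} P2→{P,R,S}

Remaining: P1:{B,C,D} P2:{P,R,S}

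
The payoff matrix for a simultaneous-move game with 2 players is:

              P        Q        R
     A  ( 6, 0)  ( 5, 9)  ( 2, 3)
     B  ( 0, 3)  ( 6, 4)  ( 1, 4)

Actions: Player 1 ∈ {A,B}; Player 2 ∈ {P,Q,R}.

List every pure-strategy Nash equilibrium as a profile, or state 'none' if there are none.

NE set: (B,Q)

(A,P): not NE [P2→Q gives 9>0]
(A,Q): not NE [P1→B gives 6>5]
(A,R): not NE [P2→Q gives 9>3]
(B,P): not NE [P1→A gives 6>0; P2→R gives 4>3]
(B,Q): NE
(B,R): not NE [P1→A gives 2>1]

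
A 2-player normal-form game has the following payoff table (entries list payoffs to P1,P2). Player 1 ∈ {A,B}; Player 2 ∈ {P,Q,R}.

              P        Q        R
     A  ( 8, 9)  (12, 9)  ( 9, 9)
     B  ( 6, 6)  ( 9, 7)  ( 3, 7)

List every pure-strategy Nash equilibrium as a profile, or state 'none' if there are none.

(A,P): NE
(A,Q): NE
(A,R): NE
(B,P): not NE [P1→A gives 8>6; P2→R gives 7>6]
(B,Q): not NE [P1→A gives 12>9]
(B,R): not NE [P1→A gives 9>3]

Nash profiles: (A,P), (A,Q), (A,R)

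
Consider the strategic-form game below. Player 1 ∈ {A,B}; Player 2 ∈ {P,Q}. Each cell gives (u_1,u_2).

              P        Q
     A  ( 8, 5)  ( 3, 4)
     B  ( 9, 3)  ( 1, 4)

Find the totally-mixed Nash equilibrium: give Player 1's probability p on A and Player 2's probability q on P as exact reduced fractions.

p=1/2, q=2/3

P1 indiff ⇒ q·8+(1-q)·3 = q·9+(1-q)·1 ⇒ q(-1) = (1-q)(-2) ⇒ q = 2/3
P2 indiff ⇒ p·5+(1-p)·3 = p·4+(1-p)·4 ⇒ p(1) = (1-p)(1) ⇒ p = 1/2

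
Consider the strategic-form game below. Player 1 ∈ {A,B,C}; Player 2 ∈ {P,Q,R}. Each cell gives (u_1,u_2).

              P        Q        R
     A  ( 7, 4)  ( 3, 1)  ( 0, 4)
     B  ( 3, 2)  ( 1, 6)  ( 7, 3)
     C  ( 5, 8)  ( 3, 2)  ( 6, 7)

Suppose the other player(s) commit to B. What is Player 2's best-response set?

P2 best: {Q}

u_2(P vs B) = 2
u_2(Q vs B) = 6
u_2(R vs B) = 3
max payoff 6 at {Q}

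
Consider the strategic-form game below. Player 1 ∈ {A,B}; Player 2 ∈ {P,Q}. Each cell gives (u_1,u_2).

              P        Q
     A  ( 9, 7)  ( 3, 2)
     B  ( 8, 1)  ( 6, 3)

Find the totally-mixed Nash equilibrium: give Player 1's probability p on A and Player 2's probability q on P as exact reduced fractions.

P1 indiff ⇒ q·9+(1-q)·3 = q·8+(1-q)·6 ⇒ q(1) = (1-q)(3) ⇒ q = 3/4
P2 indiff ⇒ p·7+(1-p)·1 = p·2+(1-p)·3 ⇒ p(5) = (1-p)(2) ⇒ p = 2/7

P1 mixes 2/7 on A; P2 mixes 3/4 on P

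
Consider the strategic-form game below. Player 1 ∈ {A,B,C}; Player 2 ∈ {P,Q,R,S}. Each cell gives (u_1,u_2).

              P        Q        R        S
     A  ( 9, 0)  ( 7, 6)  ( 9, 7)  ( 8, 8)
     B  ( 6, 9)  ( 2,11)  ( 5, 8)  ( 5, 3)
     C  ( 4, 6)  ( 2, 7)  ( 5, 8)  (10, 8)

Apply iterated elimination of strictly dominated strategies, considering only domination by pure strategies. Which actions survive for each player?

P1 drop B (A beats it: P:9>6 Q:7>2 R:9>5 S:8>5)
P2 drop P (Q beats it: A:6>0 C:7>6)
P2 drop Q (R beats it: A:7>6 C:8>7)
P1→{A,C} P2→{R,S}

Remaining: P1:{A,C} P2:{R,S}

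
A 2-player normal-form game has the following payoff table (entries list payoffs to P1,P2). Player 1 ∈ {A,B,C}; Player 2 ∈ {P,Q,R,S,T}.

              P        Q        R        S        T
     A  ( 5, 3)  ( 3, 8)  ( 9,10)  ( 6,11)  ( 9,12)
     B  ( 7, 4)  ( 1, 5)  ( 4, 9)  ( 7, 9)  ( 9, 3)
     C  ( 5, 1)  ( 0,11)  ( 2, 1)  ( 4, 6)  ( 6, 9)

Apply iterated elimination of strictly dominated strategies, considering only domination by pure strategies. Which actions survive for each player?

Survivors P1:{A,B} P2:{R,S,T}

P1 drop C (B beats it: P:7>5 Q:1>0 R:4>2 S:7>4 T:9>6)
P2 drop P (Q beats it: A:8>3 B:5>4)
P2 drop Q (R beats it: A:10>8 B:9>5)
P1→{A,B} P2→{R,S,T}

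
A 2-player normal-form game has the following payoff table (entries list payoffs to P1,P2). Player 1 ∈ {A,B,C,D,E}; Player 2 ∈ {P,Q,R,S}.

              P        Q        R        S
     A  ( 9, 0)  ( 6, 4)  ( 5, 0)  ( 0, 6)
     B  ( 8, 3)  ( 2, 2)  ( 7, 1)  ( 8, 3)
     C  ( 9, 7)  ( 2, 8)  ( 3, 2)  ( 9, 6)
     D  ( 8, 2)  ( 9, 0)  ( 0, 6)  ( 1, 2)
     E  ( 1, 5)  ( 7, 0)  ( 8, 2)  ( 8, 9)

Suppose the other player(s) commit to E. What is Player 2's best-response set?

u_2(P vs E) = 5
u_2(Q vs E) = 0
u_2(R vs E) = 2
u_2(S vs E) = 9
max payoff 9 at {S}

argmax u_2 = {S}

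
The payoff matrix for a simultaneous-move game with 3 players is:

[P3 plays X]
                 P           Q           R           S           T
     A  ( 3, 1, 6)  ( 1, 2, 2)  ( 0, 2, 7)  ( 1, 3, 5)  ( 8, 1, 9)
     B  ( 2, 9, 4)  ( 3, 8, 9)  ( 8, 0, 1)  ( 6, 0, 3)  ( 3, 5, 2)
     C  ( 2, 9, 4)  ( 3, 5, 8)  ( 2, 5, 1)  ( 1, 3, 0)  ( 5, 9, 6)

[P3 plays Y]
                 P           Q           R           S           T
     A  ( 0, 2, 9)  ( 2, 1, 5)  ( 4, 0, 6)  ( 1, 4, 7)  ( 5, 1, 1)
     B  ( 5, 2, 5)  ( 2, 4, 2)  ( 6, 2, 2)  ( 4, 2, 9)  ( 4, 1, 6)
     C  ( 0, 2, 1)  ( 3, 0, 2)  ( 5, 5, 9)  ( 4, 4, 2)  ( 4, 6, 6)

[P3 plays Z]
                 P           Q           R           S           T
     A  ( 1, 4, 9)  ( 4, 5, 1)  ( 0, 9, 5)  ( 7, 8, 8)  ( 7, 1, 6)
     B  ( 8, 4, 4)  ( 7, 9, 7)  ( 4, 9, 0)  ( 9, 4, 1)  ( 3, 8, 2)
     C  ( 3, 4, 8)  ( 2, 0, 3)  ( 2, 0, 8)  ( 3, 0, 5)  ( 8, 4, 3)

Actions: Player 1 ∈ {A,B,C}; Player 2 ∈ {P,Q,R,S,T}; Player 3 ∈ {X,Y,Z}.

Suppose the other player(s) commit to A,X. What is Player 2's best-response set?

u_2(P vs A,X) = 1
u_2(Q vs A,X) = 2
u_2(R vs A,X) = 2
u_2(S vs A,X) = 3
u_2(T vs A,X) = 1
max payoff 3 at {S}

BR_2 = {S}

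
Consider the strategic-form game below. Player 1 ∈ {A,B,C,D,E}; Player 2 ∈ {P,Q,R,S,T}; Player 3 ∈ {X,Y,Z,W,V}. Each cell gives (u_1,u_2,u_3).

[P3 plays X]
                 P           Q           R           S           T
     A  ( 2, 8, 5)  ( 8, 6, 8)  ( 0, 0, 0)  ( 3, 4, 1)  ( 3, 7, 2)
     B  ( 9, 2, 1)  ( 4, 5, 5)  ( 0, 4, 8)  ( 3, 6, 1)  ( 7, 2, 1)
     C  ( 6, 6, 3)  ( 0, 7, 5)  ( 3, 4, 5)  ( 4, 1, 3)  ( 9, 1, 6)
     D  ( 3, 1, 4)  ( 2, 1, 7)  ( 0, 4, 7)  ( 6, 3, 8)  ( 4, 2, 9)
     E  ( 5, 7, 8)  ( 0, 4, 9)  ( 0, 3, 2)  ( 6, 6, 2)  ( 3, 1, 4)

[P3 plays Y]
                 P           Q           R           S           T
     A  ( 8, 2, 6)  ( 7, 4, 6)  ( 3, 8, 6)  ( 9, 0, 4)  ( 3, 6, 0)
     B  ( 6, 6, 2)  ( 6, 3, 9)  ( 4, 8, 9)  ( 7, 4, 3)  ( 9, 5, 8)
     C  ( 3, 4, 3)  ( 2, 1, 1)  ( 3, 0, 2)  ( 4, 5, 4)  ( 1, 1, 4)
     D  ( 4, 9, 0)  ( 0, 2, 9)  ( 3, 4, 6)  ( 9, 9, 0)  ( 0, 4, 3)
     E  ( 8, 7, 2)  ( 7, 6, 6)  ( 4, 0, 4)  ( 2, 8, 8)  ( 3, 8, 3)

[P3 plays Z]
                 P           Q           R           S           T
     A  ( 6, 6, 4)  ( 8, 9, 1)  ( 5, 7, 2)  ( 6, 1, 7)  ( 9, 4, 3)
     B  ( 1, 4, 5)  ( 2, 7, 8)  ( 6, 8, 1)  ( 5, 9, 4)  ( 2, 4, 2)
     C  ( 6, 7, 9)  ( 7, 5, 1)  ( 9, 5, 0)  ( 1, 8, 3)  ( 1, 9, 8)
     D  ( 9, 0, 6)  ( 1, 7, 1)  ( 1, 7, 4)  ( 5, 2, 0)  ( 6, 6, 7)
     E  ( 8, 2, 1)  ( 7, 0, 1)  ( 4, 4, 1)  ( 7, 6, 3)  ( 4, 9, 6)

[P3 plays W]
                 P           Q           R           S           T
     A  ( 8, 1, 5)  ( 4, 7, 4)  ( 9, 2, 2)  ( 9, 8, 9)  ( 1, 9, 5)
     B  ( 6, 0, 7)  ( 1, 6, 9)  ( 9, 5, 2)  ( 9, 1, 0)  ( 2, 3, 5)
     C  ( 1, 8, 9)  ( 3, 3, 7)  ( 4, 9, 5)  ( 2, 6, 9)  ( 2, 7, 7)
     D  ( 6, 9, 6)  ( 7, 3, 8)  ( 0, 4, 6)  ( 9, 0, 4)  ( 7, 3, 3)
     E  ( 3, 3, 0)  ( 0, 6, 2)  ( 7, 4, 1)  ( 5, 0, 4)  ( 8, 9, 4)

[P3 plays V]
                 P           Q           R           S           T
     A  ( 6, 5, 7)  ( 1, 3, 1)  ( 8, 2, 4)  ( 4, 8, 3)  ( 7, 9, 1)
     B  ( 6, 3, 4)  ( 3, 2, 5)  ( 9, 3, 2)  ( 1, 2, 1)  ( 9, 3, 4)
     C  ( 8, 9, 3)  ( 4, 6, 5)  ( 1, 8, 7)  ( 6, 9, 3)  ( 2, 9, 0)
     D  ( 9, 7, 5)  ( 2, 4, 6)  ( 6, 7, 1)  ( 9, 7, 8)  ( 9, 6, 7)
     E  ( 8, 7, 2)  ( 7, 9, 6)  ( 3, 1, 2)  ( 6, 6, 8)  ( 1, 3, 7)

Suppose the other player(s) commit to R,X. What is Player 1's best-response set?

BR_1 = {C}

u_1(A vs R,X) = 0
u_1(B vs R,X) = 0
u_1(C vs R,X) = 3
u_1(D vs R,X) = 0
u_1(E vs R,X) = 0
max payoff 3 at {C}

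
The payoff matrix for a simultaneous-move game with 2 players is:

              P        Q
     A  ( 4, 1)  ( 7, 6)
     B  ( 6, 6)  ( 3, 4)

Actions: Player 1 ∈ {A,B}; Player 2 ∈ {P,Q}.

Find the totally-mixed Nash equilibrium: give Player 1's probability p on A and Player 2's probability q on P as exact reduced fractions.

P1 indiff ⇒ q·4+(1-q)·7 = q·6+(1-q)·3 ⇒ q(-2) = (1-q)(-4) ⇒ q = 2/3
P2 indiff ⇒ p·1+(1-p)·6 = p·6+(1-p)·4 ⇒ p(-5) = (1-p)(-2) ⇒ p = 2/7

(p,q) = (2/7, 2/3)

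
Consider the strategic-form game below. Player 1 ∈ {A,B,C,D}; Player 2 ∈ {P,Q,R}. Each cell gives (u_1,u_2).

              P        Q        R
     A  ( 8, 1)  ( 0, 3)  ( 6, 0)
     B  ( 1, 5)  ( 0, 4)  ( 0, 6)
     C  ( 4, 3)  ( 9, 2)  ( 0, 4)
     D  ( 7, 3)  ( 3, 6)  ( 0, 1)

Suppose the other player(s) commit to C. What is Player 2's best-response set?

u_2(P vs C) = 3
u_2(Q vs C) = 2
u_2(R vs C) = 4
max payoff 4 at {R}

P2 best: {R}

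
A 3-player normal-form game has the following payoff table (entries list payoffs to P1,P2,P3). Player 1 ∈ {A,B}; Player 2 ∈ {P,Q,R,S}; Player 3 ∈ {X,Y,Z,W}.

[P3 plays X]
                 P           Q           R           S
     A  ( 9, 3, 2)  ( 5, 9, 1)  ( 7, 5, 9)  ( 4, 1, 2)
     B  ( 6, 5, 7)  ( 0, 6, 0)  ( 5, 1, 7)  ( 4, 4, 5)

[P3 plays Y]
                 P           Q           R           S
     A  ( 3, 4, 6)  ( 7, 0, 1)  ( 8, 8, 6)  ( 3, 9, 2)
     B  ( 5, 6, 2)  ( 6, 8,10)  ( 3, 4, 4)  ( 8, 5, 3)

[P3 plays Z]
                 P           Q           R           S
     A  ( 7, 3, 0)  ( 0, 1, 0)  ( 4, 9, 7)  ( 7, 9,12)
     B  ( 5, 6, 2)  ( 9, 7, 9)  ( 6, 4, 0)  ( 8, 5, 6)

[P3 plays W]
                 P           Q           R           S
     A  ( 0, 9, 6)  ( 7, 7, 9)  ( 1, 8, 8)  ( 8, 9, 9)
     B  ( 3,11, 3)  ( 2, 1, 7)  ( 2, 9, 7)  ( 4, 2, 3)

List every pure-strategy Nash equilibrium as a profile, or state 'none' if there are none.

PSNE: ∅

(A,P,X): not NE [P2→Q gives 9>3; P3→W gives 6>2]
(A,P,Y): not NE [P1→B gives 5>3; P2→S gives 9>4]
(A,P,Z): not NE [P2→S gives 9>3; P3→W gives 6>0]
(A,P,W): not NE [P1→B gives 3>0]
(A,Q,X): not NE [P3→W gives 9>1]
(A,Q,Y): not NE [P2→S gives 9>0; P3→W gives 9>1]
(A,Q,Z): not NE [P1→B gives 9>0; P2→S gives 9>1; P3→W gives 9>0]
(A,Q,W): not NE [P2→S gives 9>7]
(A,R,X): not NE [P2→Q gives 9>5]
(A,R,Y): not NE [P2→S gives 9>8; P3→X gives 9>6]
(A,R,Z): not NE [P1→B gives 6>4; P3→X gives 9>7]
(A,R,W): not NE [P1→B gives 2>1; P2→S gives 9>8; P3→X gives 9>8]
(A,S,X): not NE [P2→Q gives 9>1; P3→Z gives 12>2]
(A,S,Y): not NE [P1→B gives 8>3; P3→Z gives 12>2]
(A,S,Z): not NE [P1→B gives 8>7]
(A,S,W): not NE [P3→Z gives 12>9]
(B,P,X): not NE [P1→A gives 9>6; P2→Q gives 6>5]
(B,P,Y): not NE [P2→Q gives 8>6; P3→X gives 7>2]
(B,P,Z): not NE [P1→A gives 7>5; P2→Q gives 7>6; P3→X gives 7>2]
(B,P,W): not NE [P3→X gives 7>3]
(B,Q,X): not NE [P1→A gives 5>0; P3→Y gives 10>0]
(B,Q,Y): not NE [P1→A gives 7>6]
(B,Q,Z): not NE [P3→Y gives 10>9]
(B,Q,W): not NE [P1→A gives 7>2; P2→P gives 11>1; P3→Y gives 10>7]
(B,R,X): not NE [P1→A gives 7>5; P2→Q gives 6>1]
(B,R,Y): not NE [P1→A gives 8>3; P2→Q gives 8>4; P3→W gives 7>4]
(B,R,Z): not NE [P2→Q gives 7>4; P3→W gives 7>0]
(B,R,W): not NE [P2→P gives 11>9]
(B,S,X): not NE [P2→Q gives 6>4; P3→Z gives 6>5]
(B,S,Y): not NE [P2→Q gives 8>5; P3→Z gives 6>3]
(B,S,Z): not NE [P2→Q gives 7>5]
(B,S,W): not NE [P1→A gives 8>4; P2→P gives 11>2; P3→Z gives 6>3]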